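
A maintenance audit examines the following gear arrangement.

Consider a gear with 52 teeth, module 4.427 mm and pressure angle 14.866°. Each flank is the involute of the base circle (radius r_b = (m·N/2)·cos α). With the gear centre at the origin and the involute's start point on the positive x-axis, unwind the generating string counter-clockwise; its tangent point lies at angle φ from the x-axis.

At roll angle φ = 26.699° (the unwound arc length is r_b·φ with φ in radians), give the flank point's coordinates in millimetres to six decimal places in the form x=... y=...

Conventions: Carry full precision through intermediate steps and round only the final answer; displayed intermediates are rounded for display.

recognized (one wheel, involute flank): single-mesh tooth geometry, m = 4.427, N = 52
pitch radius r_p = m·N/2 = 4.427·52/2 = 115.102000
base radius r_b = r_p·cos α = 115.102000·cos 14.866° = 111.249363
roll angle φ = 26.699° = 0.46598546 rad
x = r_b·(cos φ + φ·sin φ) = 122.680022
y = r_b·(sin φ − φ·cos φ) = 3.671416

x=122.680022 y=3.671416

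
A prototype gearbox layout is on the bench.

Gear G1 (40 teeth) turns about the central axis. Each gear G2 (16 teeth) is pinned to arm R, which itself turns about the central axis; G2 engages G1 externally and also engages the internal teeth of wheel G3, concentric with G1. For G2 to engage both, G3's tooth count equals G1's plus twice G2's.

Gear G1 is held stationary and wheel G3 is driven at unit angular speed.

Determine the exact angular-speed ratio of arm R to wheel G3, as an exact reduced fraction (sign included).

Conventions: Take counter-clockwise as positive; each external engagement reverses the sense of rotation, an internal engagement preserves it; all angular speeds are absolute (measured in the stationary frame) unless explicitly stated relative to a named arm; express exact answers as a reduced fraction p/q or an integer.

9/14

planetary set (40T centre, 16T on arm, 72T internal) — Willis relation
ring teeth: 40 + 2·16 = 72
40(ω_sun−ω_arm) = −72(ω_ring−ω_arm),  ω_sun = 0, ω_ring = 1
40(0−ω_arm) = −72(1−ω_arm)  ⇒  112·ω_arm = 72  ⇒  ω_arm = 9/14
ω_out/ω_in = 9/14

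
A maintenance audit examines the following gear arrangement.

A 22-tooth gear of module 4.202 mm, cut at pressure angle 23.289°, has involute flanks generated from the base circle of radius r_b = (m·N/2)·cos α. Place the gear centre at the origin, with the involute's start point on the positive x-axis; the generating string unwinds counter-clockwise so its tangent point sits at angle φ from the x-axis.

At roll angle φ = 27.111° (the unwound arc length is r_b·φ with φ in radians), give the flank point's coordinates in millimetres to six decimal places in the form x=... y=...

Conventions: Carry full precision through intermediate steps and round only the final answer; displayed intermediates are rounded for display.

x=46.946044 y=1.465990

recognized (one wheel, involute flank): single-mesh tooth geometry, m = 4.202, N = 22
pitch radius r_p = m·N/2 = 4.202·22/2 = 46.222000
base radius r_b = r_p·cos α = 46.222000·cos 23.289° = 42.455938
roll angle φ = 27.111° = 0.47317621 rad
x = r_b·(cos φ + φ·sin φ) = 46.946044
y = r_b·(sin φ − φ·cos φ) = 1.465990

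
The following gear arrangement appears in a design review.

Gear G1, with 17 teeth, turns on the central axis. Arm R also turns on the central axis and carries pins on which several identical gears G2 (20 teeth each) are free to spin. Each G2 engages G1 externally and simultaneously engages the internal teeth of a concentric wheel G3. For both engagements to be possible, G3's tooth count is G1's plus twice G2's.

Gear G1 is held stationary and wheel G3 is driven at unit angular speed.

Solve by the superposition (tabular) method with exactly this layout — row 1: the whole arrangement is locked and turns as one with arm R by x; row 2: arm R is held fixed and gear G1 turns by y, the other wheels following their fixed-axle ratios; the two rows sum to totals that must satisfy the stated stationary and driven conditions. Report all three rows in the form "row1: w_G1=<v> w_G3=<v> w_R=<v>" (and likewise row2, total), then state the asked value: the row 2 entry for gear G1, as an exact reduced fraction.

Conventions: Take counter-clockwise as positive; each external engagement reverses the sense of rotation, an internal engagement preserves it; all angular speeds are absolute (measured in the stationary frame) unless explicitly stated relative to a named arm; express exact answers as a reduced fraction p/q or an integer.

row1: w_G1=57/74 w_G3=57/74 w_R=57/74
row2: w_G1=-57/74 w_G3=17/74 w_R=0
total: w_G1=0 w_G3=1 w_R=57/74
asked value: -57/74

recognized (axles ride arm R): planetary set, 17/20/57 teeth
row 1: whole set turns with the arm by x
row 2 (arm held, sun turns y): ω_ring = −(17/57)·y, ω_arm = 0
boundary: total ω_sun = x + y = 0 and total ω_ring = x − (17/57)·y = 1  ⇒  y = -57/74, x = 57/74
row 2 ring = −(17/57)·(-57/74) = 17/74
totals (row 1 + row 2): sun 57/74 + (-57/74) = 0, ring 57/74 + 17/74 = 1, arm 57/74 + 0 = 57/74
asked cell (row2, sun) = -57/74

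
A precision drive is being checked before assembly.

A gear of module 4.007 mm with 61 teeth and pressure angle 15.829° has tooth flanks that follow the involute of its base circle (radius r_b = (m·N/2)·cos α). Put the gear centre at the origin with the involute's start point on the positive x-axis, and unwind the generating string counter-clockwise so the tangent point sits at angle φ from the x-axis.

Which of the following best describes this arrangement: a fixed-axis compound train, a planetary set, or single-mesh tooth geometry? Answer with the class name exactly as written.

single-mesh tooth geometry

single-mesh involute tooth geometry (61T wheel at module 4.007)
classification: single-mesh tooth geometry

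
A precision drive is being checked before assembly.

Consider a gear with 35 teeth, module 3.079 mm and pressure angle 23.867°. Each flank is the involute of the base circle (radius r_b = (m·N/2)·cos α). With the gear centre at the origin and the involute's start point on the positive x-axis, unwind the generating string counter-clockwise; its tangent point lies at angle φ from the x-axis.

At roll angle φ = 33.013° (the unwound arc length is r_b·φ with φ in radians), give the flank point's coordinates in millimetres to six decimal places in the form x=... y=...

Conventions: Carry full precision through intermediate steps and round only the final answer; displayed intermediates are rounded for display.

x=56.787778 y=3.038813

single-mesh involute tooth geometry (35T wheel at module 3.079)
pitch radius r_p = m·N/2 = 3.079·35/2 = 53.882500
base radius r_b = r_p·cos α = 53.882500·cos 23.867° = 49.274854
roll angle φ = 33.013° = 0.57618555 rad
x = r_b·(cos φ + φ·sin φ) = 56.787778
y = r_b·(sin φ − φ·cos φ) = 3.038813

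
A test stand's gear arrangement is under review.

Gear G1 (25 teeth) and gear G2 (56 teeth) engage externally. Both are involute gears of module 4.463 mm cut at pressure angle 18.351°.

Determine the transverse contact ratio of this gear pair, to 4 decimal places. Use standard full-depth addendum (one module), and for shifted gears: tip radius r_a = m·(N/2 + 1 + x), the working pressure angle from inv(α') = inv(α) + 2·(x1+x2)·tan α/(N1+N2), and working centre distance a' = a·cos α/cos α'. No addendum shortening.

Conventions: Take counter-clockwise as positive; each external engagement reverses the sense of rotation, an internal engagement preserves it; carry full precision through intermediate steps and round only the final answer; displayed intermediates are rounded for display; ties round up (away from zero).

1.7763

single-mesh involute tooth geometry (25T engaging 56T at module 4.463)
base radii: r_b1 = 52.950461, r_b2 = 118.609032
tip radii: r_a1 = 60.250500, r_a2 = 129.427000
no profile shift: α' = α, a' = a
action lengths: √(r_a1²−r_b1²) = 28.746677, √(r_a2²−r_b2²) = 51.800056
base pitch p_b = π·m·cos α = 13.307902
CR = (28.746677 + 51.800056 − 180.751500·sin 18.35100°)/13.307902 = 1.776343
contact ratio ≈ 1.7763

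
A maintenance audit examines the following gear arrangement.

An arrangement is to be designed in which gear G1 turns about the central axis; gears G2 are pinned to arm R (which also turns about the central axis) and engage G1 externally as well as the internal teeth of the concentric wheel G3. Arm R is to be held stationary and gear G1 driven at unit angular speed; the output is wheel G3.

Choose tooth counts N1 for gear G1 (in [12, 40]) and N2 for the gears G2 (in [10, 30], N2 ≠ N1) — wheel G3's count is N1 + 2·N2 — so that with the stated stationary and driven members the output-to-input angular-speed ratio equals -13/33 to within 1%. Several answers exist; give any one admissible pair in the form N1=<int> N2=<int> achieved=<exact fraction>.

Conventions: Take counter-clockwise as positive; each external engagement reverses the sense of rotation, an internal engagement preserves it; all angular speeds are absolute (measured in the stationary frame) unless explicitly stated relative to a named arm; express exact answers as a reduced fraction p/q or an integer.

N1=13 N2=10 achieved=-13/33

topology: planetary set — design target -13/33, arm = carrier (Willis)
Willis with ω_arm = 0: ω_ring/ω_sun = −N1/N3; set equal to -13/33  ⇒  N3/N1 = −1/(-13/33) = 33/13
N3 = N1 + 2·N2  ⇒  N2/N1 = (N3/N1 − 1)/2 = (33/13 − 1)/2 = 10/13
smallest multiple with N1 ≥ 12 and N2 ≥ 10: k = 1  ⇒  N1 = 1·13 = 13, N2 = 1·10 = 10 (N1 ≤ 40, N2 ≤ 30, N2 ≠ N1 ✓), N3 = 13 + 2·10 = 33
check: −N1/N3 with N1 = 13, N3 = 33 gives -13/33; |achieved − target| = 0 ≤ 13/3300 ✓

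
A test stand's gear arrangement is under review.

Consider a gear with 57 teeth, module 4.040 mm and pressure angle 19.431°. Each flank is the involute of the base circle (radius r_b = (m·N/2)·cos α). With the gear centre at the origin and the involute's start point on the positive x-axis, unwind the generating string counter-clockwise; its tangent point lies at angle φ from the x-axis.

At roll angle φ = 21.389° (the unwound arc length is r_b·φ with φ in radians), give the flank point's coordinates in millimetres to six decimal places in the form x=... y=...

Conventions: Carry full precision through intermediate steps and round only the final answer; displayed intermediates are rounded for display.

x=115.886334 y=1.856844

single-mesh involute tooth geometry (57T wheel at module 4.040)
pitch radius r_p = m·N/2 = 4.040·57/2 = 115.140000
base radius r_b = r_p·cos α = 115.140000·cos 19.431° = 108.581948
roll angle φ = 21.389° = 0.37330847 rad
x = r_b·(cos φ + φ·sin φ) = 115.886334
y = r_b·(sin φ − φ·cos φ) = 1.856844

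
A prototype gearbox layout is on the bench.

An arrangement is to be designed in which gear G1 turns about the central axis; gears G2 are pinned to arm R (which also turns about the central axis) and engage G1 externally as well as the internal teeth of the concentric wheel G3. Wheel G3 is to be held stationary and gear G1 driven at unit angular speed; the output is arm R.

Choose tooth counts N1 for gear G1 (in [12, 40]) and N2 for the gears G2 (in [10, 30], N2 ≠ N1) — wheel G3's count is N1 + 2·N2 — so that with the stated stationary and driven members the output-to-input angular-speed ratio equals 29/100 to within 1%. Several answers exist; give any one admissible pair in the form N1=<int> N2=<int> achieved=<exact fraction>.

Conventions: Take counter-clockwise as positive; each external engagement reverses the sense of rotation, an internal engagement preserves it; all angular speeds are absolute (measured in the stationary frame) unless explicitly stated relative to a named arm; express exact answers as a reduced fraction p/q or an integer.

N1=29 N2=21 achieved=29/100

design class (target 29/100): planetary set
Willis with ω_ring = 0: ω_arm/ω_sun = N1/(N1+N3); set equal to 29/100  ⇒  N3/N1 = 1/(29/100) − 1 = 71/29
N3 = N1 + 2·N2  ⇒  N2/N1 = (N3/N1 − 1)/2 = (71/29 − 1)/2 = 21/29
smallest multiple with N1 ≥ 12 and N2 ≥ 10: k = 1  ⇒  N1 = 1·29 = 29, N2 = 1·21 = 21 (N1 ≤ 40, N2 ≤ 30, N2 ≠ N1 ✓), N3 = 29 + 2·21 = 71
check: N1/(N1+N3) with N1 = 29, N3 = 71 gives 29/100; |achieved − target| = 0 ≤ 29/10000 ✓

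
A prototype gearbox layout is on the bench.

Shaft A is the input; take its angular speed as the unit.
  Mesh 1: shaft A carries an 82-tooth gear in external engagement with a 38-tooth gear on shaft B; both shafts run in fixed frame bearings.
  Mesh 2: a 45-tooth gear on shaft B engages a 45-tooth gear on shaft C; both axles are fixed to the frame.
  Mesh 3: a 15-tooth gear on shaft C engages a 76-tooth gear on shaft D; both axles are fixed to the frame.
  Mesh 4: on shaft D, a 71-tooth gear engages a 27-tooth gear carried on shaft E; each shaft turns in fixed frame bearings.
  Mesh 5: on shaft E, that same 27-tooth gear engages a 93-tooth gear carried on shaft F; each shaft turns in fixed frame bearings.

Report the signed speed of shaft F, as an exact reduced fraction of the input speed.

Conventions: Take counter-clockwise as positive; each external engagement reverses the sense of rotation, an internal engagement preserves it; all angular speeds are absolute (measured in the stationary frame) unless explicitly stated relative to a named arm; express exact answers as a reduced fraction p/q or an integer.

5-mesh fixed-axis compound train (all bearings frame-fixed)
mesh 1 [82T→38T]: |ω|/ω_in = 1×82/38 = 41/19, sense flips to −
mesh 2 [45T→45T]: |ω|/ω_in = (41/19)×45/45 = 41/19, sense flips to +
mesh 3 [15T→76T]: |ω|/ω_in = (41/19)×15/76 = 615/1444, sense flips to −
mesh 4 [71T→27T]: |ω|/ω_in = (615/1444)×71/27 = 14555/12996, sense flips to +
mesh 5 [27T→93T]: |ω|/ω_in = (14555/12996)×27/93 = 14555/44764, sense flips to −
signed output speed (× input speed) = -14555/44764

-14555/44764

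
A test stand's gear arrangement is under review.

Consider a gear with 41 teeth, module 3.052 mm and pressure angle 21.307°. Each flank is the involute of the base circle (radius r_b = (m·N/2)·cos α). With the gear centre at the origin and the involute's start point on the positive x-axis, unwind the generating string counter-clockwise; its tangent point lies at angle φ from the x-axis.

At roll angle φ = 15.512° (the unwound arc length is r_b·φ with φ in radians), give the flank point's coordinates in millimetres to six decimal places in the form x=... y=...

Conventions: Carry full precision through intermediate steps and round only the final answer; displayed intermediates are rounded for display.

x=60.386670 y=0.382752

topology: single-mesh involute geometry — m = 3.052, N = 41
pitch radius r_p = m·N/2 = 3.052·41/2 = 62.566000
base radius r_b = r_p·cos α = 62.566000·cos 21.307° = 58.289416
roll angle φ = 15.512° = 0.27073547 rad
x = r_b·(cos φ + φ·sin φ) = 60.386670
y = r_b·(sin φ − φ·cos φ) = 0.382752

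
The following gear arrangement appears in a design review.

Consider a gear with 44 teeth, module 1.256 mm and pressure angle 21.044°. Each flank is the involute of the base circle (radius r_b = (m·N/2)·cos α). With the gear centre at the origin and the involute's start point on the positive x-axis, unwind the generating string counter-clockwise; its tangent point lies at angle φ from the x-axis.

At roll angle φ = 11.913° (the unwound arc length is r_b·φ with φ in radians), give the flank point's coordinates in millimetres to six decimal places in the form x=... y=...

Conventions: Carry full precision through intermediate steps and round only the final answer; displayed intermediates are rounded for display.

recognized (one wheel, involute flank): single-mesh tooth geometry, m = 1.256, N = 44
pitch radius r_p = m·N/2 = 1.256·44/2 = 27.632000
base radius r_b = r_p·cos α = 27.632000·cos 21.044° = 25.789082
roll angle φ = 11.913° = 0.20792107 rad
x = r_b·(cos φ + φ·sin φ) = 26.340518
y = r_b·(sin φ − φ·cos φ) = 0.076936

x=26.340518 y=0.076936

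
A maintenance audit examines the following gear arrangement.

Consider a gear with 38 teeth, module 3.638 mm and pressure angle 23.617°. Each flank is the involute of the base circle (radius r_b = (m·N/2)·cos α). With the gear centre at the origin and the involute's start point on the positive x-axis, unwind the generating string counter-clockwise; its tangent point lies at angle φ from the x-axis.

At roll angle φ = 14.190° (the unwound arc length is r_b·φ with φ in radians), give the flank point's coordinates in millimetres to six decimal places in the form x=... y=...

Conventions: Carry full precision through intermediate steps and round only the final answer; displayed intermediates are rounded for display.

x=65.245232 y=0.318727

topology: single-mesh involute geometry — m = 3.638, N = 38
pitch radius r_p = m·N/2 = 3.638·38/2 = 69.122000
base radius r_b = r_p·cos α = 69.122000·cos 23.617° = 63.332611
roll angle φ = 14.190° = 0.24766222 rad
x = r_b·(cos φ + φ·sin φ) = 65.245232
y = r_b·(sin φ − φ·cos φ) = 0.318727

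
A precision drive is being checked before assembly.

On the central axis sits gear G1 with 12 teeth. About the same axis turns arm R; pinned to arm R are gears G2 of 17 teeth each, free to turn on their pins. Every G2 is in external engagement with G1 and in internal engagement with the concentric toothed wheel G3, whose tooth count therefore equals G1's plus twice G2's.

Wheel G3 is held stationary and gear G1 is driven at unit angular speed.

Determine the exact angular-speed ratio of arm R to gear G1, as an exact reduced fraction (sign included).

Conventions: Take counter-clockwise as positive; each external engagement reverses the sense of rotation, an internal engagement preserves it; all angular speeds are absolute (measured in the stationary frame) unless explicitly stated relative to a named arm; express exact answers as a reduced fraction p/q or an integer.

6/29

recognized (axles ride arm R): planetary set, 12/17/46 teeth
ring teeth: 12 + 2·17 = 46
12(ω_sun−ω_arm) = −46(ω_ring−ω_arm),  ω_ring = 0, ω_sun = 1
12(1−ω_arm) = −46(0−ω_arm)  ⇒  58·ω_arm = 12  ⇒  ω_arm = 6/29
ω_out/ω_in = 6/29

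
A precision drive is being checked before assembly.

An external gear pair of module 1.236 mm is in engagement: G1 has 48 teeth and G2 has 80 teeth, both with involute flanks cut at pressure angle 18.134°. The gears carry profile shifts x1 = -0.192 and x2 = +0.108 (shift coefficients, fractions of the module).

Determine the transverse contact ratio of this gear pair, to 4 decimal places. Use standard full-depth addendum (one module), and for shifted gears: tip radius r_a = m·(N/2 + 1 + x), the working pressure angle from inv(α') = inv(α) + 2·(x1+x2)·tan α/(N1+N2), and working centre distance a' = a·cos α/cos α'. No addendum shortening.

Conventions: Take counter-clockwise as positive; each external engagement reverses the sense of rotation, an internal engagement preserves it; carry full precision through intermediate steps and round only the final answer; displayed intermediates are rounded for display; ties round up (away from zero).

1.9295

recognized (one external pair, fixed centres): single-mesh tooth geometry, m = 1.236, N1 = 48, N2 = 80
base radii: r_b1 = 28.190625, r_b2 = 46.984375
tip radii: r_a1 = 30.662688, r_a2 = 50.809488
inv(α') = inv(18.134°) + 2·(-0.192+0.108)·tan α/(48+80) = 0.01057946  ⇒  α' = 17.90120°
a' = a·cos α / cos α' = 79.1040·cos 18.134°/cos 17.90120° = 78.999529
action lengths: √(r_a1²−r_b1²) = 12.061886, √(r_a2²−r_b2²) = 19.340956
base pitch p_b = π·m·cos α = 3.690144
CR = (12.061886 + 19.340956 − 78.999529·sin 17.90120°)/3.690144 = 1.929528
contact ratio ≈ 1.9295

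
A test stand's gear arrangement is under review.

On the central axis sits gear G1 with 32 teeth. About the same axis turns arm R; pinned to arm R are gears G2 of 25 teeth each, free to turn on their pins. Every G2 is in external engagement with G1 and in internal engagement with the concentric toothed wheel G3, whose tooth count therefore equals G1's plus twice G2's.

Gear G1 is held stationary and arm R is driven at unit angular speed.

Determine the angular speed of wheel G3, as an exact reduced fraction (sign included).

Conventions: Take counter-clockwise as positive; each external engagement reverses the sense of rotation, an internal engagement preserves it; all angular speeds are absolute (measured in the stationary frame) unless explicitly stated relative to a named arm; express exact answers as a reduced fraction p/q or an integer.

57/41

recognized (axles ride arm R): planetary set, 32/25/82 teeth
ring teeth: 32 + 2·25 = 82
32(ω_sun−ω_arm) = −82(ω_ring−ω_arm),  ω_sun = 0, ω_arm = 1
ω_ring = 1 − (32/82)(0−1) = 57/41
exact speed ratio = 57/41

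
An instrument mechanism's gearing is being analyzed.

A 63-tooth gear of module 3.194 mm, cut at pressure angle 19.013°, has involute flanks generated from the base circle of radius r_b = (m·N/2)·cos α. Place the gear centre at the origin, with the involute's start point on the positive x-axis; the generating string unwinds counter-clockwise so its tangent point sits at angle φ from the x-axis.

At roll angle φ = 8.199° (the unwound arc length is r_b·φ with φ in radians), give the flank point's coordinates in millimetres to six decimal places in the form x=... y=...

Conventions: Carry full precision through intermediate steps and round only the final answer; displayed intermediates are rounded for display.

single-mesh involute tooth geometry (63T wheel at module 3.194)
pitch radius r_p = m·N/2 = 3.194·63/2 = 100.611000
base radius r_b = r_p·cos α = 100.611000·cos 19.013° = 95.122135
roll angle φ = 8.199° = 0.14309955 rad
x = r_b·(cos φ + φ·sin φ) = 96.091085
y = r_b·(sin φ − φ·cos φ) = 0.092723

x=96.091085 y=0.092723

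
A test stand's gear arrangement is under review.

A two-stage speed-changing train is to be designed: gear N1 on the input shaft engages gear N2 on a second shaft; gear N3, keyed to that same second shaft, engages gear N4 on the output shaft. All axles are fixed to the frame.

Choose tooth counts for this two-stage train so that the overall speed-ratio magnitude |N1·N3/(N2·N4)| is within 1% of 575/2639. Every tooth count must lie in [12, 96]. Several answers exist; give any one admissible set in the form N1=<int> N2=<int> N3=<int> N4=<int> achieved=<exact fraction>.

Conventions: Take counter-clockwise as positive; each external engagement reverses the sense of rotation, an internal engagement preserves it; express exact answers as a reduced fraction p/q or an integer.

design class (target 575/2639): fixed-axis compound train
target = 575/2639 in lowest terms: an exact hit needs N1·N3 = k·575 and N2·N4 = k·2639 for one integer k, every count in [12, 96]; additionally prefer no 1:1 stage (N1 ≠ N2, N3 ≠ N4)
k = 1: N1·N3 = 575 = 23·25, N2·N4 = 2639 = 29·91
achieved = 23·25/(29·91) = 575/2639; |achieved − target| = 0 ≤ 23/10556 ✓

N1=23 N2=29 N3=25 N4=91 achieved=575/2639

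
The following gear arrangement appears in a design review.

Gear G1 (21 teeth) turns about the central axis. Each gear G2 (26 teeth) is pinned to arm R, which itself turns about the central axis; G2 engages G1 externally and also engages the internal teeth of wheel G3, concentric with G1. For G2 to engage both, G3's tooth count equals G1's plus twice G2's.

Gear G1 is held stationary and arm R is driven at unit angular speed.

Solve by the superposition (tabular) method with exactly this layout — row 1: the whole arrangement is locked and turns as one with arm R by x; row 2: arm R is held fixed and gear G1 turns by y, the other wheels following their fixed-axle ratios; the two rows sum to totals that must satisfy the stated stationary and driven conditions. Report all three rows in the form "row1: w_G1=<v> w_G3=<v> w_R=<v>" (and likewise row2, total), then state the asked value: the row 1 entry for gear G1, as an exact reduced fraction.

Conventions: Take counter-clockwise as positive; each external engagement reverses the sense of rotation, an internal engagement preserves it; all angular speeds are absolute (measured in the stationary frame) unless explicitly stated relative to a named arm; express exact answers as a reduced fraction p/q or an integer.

class = planetary set [G3 = 21+2·26 = 73; Willis about the carrier]
row 1 (train locked, turned with arm): all members turn x
superposition row 2 [arm held]: sun y, ring −(21/73)·y, arm 0
boundary: total ω_sun = x + y = 0 and total ω_arm = x = 1  ⇒  y = -1, x = 1
row 2 ring = −(21/73)·(-1) = 21/73
totals (row 1 + row 2): sun 1 + (-1) = 0, ring 1 + 21/73 = 94/73, arm 1 + 0 = 1
asked cell (row1, sun) = 1

row1: w_G1=1 w_G3=1 w_R=1
row2: w_G1=-1 w_G3=21/73 w_R=0
total: w_G1=0 w_G3=94/73 w_R=1
asked value: 1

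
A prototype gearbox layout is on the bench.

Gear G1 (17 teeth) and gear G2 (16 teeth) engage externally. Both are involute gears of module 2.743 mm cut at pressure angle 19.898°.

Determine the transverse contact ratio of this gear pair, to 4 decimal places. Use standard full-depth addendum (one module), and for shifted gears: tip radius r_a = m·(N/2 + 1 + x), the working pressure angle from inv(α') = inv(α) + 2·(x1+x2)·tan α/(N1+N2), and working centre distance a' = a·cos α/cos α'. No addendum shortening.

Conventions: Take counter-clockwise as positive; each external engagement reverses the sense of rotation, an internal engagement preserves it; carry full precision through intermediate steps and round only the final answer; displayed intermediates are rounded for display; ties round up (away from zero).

1.5099

single-mesh involute tooth geometry (17T engaging 16T at module 2.743)
base radii: r_b1 = 21.923565, r_b2 = 20.633943
tip radii: r_a1 = 26.058500, r_a2 = 24.687000
no profile shift: α' = α, a' = a
action lengths: √(r_a1²−r_b1²) = 14.085550, √(r_a2²−r_b2²) = 13.553168
base pitch p_b = π·m·cos α = 8.102931
CR = (14.085550 + 13.553168 − 45.259500·sin 19.89800°)/8.102931 = 1.509922
contact ratio ≈ 1.5099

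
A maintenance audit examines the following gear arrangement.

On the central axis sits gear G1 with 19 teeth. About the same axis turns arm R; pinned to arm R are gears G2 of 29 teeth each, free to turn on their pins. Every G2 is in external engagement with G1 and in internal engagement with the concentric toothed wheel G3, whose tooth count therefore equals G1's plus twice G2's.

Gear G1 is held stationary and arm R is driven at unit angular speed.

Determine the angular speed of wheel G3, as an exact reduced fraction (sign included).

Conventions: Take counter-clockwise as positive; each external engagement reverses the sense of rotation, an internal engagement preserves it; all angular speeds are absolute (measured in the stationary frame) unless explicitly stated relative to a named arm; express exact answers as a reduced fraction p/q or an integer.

96/77

planetary set (19T centre, 29T on arm, 77T internal) — Willis relation
ring teeth: 19 + 2·29 = 77
19(ω_sun−ω_arm) = −77(ω_ring−ω_arm),  ω_sun = 0, ω_arm = 1
ω_ring = 1 − (19/77)(0−1) = 96/77
exact speed ratio = 96/77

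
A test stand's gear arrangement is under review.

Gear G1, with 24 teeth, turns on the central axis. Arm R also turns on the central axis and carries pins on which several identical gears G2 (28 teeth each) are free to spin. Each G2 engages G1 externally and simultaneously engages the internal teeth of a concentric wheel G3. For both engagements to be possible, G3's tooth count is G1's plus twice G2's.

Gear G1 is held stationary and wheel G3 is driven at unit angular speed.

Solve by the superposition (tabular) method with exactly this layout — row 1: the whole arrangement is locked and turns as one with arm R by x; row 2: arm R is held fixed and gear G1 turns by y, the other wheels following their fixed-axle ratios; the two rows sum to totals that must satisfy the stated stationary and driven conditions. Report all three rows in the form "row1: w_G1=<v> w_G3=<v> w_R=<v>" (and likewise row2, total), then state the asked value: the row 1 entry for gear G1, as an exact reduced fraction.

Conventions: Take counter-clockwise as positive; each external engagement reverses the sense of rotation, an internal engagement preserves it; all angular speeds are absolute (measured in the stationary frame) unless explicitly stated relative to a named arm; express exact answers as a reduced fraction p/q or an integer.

row1: w_G1=10/13 w_G3=10/13 w_R=10/13
row2: w_G1=-10/13 w_G3=3/13 w_R=0
total: w_G1=0 w_G3=1 w_R=10/13
asked value: 10/13

recognized (axles ride arm R): planetary set, 24/28/80 teeth
row 1 (train locked, turned with arm): all members turn x
row 2: sun turns y, ring = −(24/80)·y, arm 0
boundary: total ω_sun = x + y = 0 and total ω_ring = x − (24/80)·y = 1  ⇒  y = -10/13, x = 10/13
row 2 ring = −(24/80)·(-10/13) = 3/13
totals (row 1 + row 2): sun 10/13 + (-10/13) = 0, ring 10/13 + 3/13 = 1, arm 10/13 + 0 = 10/13
asked cell (row1, sun) = 10/13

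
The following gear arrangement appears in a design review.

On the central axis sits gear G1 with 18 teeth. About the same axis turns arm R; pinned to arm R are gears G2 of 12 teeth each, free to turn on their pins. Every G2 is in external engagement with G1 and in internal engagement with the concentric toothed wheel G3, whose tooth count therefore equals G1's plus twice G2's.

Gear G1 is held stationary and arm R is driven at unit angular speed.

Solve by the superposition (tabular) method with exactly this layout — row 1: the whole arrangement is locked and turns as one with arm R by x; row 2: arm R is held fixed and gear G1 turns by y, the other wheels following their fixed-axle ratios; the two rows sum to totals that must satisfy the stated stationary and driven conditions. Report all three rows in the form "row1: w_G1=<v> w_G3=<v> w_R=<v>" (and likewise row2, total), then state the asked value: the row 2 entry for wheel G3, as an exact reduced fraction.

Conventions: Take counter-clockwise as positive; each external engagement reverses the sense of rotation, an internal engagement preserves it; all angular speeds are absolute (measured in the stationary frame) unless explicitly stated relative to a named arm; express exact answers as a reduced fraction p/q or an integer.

planetary set (18T centre, 12T on arm, 42T internal) — Willis relation
row 1 (train locked, turned with arm): all members turn x
row 2: sun turns y, ring = −(18/42)·y, arm 0
boundary: total ω_sun = x + y = 0 and total ω_arm = x = 1  ⇒  y = -1, x = 1
row 2 ring = −(18/42)·(-1) = 3/7
totals (row 1 + row 2): sun 1 + (-1) = 0, ring 1 + 3/7 = 10/7, arm 1 + 0 = 1
asked cell (row2, ring) = 3/7

row1: w_G1=1 w_G3=1 w_R=1
row2: w_G1=-1 w_G3=3/7 w_R=0
total: w_G1=0 w_G3=10/7 w_R=1
asked value: 3/7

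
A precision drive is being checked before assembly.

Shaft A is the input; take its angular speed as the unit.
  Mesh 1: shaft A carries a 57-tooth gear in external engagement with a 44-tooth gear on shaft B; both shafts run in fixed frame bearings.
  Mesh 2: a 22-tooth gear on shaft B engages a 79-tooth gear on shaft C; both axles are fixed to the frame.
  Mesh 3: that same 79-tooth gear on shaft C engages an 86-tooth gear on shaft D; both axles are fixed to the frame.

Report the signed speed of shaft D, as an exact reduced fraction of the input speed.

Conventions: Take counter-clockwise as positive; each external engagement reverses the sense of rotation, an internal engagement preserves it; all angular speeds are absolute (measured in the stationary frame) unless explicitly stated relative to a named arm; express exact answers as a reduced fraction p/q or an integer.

-57/172

3-mesh fixed-axis compound train (all bearings frame-fixed)
mesh 1 [57T→44T]: |ω|/ω_in = 1×57/44 = 57/44, sense flips to −
mesh 2 [22T→79T]: |ω|/ω_in = (57/44)×22/79 = 57/158, sense flips to +
mesh 3 [79T→86T]: |ω|/ω_in = (57/158)×79/86 = 57/172, sense flips to −
signed output speed (× input speed) = -57/172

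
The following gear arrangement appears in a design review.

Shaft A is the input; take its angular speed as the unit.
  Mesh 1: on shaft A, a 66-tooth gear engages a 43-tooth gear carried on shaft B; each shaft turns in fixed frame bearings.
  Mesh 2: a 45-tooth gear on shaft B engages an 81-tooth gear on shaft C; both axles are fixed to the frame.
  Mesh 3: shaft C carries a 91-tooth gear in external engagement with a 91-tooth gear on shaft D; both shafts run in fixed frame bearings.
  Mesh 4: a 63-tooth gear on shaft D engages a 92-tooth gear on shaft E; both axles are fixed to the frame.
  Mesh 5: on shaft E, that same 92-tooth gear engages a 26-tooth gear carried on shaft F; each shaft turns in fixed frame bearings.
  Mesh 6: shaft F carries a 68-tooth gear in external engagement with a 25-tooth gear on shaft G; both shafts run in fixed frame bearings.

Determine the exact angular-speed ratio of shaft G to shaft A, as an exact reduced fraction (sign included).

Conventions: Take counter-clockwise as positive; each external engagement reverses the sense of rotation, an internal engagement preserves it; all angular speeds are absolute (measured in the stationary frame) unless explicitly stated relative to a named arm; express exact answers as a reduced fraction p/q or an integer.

15708/2795

class = fixed-axis compound train [6 meshes; 6 ratios multiply, 6 sense flips]
mesh 1 [66T→43T]: running ratio 66/43, sense −
mesh 2 [45T→81T]: running ratio 110/129, sense +
mesh 3 [91T→91T]: running ratio 110/129, sense −
mesh 4 [63T→92T]: running ratio 1155/1978, sense +
mesh 5 [92T→26T]: running ratio 1155/559, sense −
mesh 6 [68T→25T]: running ratio 15708/2795, sense +
ω_out/ω_in = 15708/2795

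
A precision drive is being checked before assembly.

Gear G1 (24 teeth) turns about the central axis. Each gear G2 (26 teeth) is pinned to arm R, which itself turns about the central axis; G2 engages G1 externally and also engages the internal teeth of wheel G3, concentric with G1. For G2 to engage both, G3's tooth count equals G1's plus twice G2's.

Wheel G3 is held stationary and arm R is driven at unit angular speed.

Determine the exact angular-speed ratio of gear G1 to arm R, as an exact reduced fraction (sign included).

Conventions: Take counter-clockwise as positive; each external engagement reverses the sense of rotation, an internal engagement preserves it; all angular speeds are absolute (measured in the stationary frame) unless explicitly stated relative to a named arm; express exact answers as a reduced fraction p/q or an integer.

25/6

recognized (axles ride arm R): planetary set, 24/26/76 teeth
ring teeth: 24 + 2·26 = 76
24(ω_sun−ω_arm) = −76(ω_ring−ω_arm),  ω_ring = 0, ω_arm = 1
ω_sun = 1 − (76/24)(0−1) = 25/6
ω_out/ω_in = 25/6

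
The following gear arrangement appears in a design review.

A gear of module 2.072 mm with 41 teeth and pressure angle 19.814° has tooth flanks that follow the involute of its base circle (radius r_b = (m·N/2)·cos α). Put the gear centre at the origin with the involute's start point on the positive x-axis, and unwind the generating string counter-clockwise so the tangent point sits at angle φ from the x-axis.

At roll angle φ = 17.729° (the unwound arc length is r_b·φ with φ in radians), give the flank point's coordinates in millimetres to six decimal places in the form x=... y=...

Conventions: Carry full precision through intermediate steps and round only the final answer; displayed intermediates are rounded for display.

single-mesh involute tooth geometry (41T wheel at module 2.072)
pitch radius r_p = m·N/2 = 2.072·41/2 = 42.476000
base radius r_b = r_p·cos α = 42.476000·cos 19.814° = 39.961335
roll angle φ = 17.729° = 0.30942942 rad
x = r_b·(cos φ + φ·sin φ) = 41.828865
y = r_b·(sin φ − φ·cos φ) = 0.390877

x=41.828865 y=0.390877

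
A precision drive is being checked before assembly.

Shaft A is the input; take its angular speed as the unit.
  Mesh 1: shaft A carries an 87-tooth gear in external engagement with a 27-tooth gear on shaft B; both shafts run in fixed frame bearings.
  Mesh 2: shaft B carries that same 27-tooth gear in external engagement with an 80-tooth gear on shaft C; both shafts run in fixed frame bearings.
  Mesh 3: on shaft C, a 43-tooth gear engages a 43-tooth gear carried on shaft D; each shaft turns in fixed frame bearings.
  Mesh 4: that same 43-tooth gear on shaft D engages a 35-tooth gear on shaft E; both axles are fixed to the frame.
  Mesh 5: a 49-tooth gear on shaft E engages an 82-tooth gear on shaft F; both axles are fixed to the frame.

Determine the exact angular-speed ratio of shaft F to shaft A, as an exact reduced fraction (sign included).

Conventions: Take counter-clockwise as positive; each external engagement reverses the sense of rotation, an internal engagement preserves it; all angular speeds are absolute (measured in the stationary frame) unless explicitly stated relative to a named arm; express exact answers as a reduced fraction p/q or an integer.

class = fixed-axis compound train [5 meshes; 5 ratios multiply, 5 sense flips]
mesh 1 [87T→27T]: running ratio 29/9, sense −
mesh 2 [27T→80T]: running ratio 87/80, sense +
mesh 3 [43T→43T]: running ratio 87/80, sense −
mesh 4 [43T→35T]: running ratio 3741/2800, sense +
mesh 5 [49T→82T]: running ratio 26187/32800, sense −
ω_out/ω_in = -26187/32800

-26187/32800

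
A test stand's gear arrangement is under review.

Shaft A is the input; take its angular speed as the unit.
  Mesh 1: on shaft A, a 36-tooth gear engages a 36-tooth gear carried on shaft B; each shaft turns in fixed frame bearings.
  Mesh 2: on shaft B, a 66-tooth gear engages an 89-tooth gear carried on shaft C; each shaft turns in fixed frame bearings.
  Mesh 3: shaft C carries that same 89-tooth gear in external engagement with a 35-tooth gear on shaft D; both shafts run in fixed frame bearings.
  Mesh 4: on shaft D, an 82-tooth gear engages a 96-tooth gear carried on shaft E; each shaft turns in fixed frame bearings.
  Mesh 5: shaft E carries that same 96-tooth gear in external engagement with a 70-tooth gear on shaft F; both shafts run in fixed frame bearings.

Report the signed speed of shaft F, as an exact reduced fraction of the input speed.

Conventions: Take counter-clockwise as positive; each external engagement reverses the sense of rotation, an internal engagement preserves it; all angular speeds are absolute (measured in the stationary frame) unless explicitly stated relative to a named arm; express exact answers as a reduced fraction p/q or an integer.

-2706/1225

5-mesh fixed-axis compound train (all bearings frame-fixed)
mesh 1 [36T→36T]: |ω|/ω_in = 1×36/36 = 1, sense flips to −
mesh 2 [66T→89T]: |ω|/ω_in = 1×66/89 = 66/89, sense flips to +
mesh 3 [89T→35T]: |ω|/ω_in = (66/89)×89/35 = 66/35, sense flips to −
mesh 4 [82T→96T]: |ω|/ω_in = (66/35)×82/96 = 451/280, sense flips to +
mesh 5 [96T→70T]: |ω|/ω_in = (451/280)×96/70 = 2706/1225, sense flips to −
signed output speed (× input speed) = -2706/1225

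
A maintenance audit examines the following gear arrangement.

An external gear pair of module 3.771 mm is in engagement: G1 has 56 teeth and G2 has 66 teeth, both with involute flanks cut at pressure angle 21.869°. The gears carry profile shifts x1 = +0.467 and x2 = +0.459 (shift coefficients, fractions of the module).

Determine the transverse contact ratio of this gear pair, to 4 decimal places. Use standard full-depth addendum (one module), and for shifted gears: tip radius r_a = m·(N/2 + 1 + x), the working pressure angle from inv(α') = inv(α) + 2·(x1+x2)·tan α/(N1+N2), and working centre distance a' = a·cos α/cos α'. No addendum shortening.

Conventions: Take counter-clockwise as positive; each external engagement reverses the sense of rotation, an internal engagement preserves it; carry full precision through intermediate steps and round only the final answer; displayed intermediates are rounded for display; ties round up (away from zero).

recognized (one external pair, fixed centres): single-mesh tooth geometry, m = 3.771, N1 = 56, N2 = 66
base radii: r_b1 = 97.989668, r_b2 = 115.487823
tip radii: r_a1 = 111.120057, r_a2 = 129.944889
inv(α') = inv(21.869°) + 2·(+0.467+0.459)·tan α/(56+66) = 0.02577593  ⇒  α' = 23.83286°
a' = a·cos α / cos α' = 230.0310·cos 21.869°/cos 23.83286° = 233.378092
action lengths: √(r_a1²−r_b1²) = 52.399351, √(r_a2²−r_b2²) = 59.567078
base pitch p_b = π·m·cos α = 10.994415
CR = (52.399351 + 59.567078 − 233.378092·sin 23.83286°)/10.994415 = 1.606756
contact ratio ≈ 1.6068

1.6068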